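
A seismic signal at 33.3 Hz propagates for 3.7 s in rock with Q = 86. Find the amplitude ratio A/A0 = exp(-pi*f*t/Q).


pi*f*t/Q = pi*33.3*3.7/86 = 4.500879
A/A0 = exp(-4.500879) = 0.011099

0.011099


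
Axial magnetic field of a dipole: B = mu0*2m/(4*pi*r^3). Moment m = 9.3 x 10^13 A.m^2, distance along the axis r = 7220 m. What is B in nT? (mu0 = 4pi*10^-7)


m = 9.3 x 10^13 = 93000000000000 A.m^2
2m = 186000000000000 A.m^2
r^3 = 7220^3 = 376367048000
B = (4pi*10^-7) * 186000000000000 / (4*pi * 376367048000) * 1e9
= 233734493.427081 / 4729567812200.31 * 1e9
= 49419.8419 nT

49419.8419


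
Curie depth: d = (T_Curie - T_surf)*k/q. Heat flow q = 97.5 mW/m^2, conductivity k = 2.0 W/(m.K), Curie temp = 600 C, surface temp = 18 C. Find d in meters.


T_Curie - T_surf = 600 - 18 = 582 C
Convert q to W/m^2: 97.5 mW/m^2 = 0.0975 W/m^2
d = 582 * 2.0 / 0.0975 = 11938.46 m

11938.46


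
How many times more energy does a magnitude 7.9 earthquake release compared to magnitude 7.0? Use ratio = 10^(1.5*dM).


M2 - M1 = 7.9 - 7.0 = 0.9
1.5 * 0.9 = 1.35
ratio = 10^1.35 = 22.39

22.39


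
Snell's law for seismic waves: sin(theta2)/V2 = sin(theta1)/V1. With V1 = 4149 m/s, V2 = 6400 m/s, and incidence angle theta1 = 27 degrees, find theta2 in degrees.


sin(theta1) = sin(27 deg) = 0.45399
sin(theta2) = V2/V1 * sin(theta1) = 6400/4149 * 0.45399 = 0.700299
theta2 = arcsin(0.700299) = 44.451 degrees

44.451


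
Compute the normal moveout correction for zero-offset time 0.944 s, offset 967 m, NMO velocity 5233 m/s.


x/Vnmo = 967/5233 = 0.184789
(x/Vnmo)^2 = 0.034147
t0^2 = 0.891136
sqrt(0.891136 + 0.034147) = 0.961916
dt = 0.961916 - 0.944 = 0.017916

0.017916


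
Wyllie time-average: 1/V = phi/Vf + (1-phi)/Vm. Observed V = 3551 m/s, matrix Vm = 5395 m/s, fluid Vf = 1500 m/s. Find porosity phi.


1/V - 1/Vm = 1/3551 - 1/5395 = 9.625e-05
1/Vf - 1/Vm = 1/1500 - 1/5395 = 0.00048131
phi = 9.625e-05 / 0.00048131 = 0.2

0.2


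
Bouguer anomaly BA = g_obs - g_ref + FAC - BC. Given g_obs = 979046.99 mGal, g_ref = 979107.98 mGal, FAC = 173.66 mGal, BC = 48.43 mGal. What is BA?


BA = g_obs - g_ref + FAC - BC
= 979046.99 - 979107.98 + 173.66 - 48.43
= 64.24 mGal

64.24


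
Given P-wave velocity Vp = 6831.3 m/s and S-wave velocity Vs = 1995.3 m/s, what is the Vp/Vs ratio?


Vp/Vs = 6831.3 / 1995.3
= 3.4237

3.4237


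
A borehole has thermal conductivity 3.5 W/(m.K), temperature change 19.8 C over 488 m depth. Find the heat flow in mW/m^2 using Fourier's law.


q = k * dT / dz * 1000
= 3.5 * 19.8 / 488 * 1000
= 0.142008 * 1000
= 142.0082 mW/m^2

142.0082


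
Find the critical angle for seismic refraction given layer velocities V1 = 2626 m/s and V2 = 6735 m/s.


V1/V2 = 2626/6735 = 0.389903
theta_c = arcsin(0.389903) = 22.9485 degrees

22.9485


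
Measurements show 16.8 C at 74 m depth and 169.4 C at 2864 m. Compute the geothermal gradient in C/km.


dT = 169.4 - 16.8 = 152.6 C
dz = 2864 - 74 = 2790 m
gradient = dT/dz * 1000 = 152.6/2790 * 1000 = 54.6953 C/km

54.6953


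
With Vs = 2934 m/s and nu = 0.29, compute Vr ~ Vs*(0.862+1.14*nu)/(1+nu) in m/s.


Numerator factor = 0.862 + 1.14*0.29 = 1.1926
Denominator = 1 + 0.29 = 1.29
Vr = 2934 * 1.1926 / 1.29 = 2712.47 m/s

2712.47


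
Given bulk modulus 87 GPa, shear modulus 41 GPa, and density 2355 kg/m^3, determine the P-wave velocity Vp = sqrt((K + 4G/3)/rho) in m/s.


First compute the effective modulus:
K + 4G/3 = 87e9 + 4*41e9/3 = 141666666666.67 Pa
Then divide by density:
141666666666.67 / 2355 = 60155697.0984 Pa/(kg/m^3)
Take the square root:
Vp = sqrt(60155697.0984) = 7756.01 m/s

7756.01


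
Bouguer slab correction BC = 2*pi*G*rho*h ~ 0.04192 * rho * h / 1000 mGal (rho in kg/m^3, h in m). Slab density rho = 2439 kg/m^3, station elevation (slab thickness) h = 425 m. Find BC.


BC = 0.04192 * rho * h / 1000
= 0.04192 * 2439 * 425 / 1000
= 43.4532 mGal

43.4532


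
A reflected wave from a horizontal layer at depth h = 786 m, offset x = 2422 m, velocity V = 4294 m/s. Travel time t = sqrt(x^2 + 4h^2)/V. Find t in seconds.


x^2 + 4h^2 = 2422^2 + 4*786^2 = 5866084 + 2471184 = 8337268
sqrt(8337268) = 2887.4328
t = 2887.4328 / 4294 = 0.6724 s

0.6724


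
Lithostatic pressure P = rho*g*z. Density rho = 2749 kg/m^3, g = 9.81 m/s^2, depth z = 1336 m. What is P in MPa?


P = rho * g * z / 1e6
= 2749 * 9.81 * 1336 / 1e6
= 36028833.84 / 1e6
= 36.0288 MPa

36.0288


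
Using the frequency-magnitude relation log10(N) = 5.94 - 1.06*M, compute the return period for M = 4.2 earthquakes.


log10(N) = 5.94 - 1.06*4.2 = 1.488
N = 10^1.488 = 30.760968
T = 1/N = 1/30.760968 = 0.0325 years

0.0325


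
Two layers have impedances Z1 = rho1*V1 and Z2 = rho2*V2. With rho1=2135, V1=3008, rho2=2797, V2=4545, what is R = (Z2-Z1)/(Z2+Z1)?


Z1 = 2135 * 3008 = 6422080
Z2 = 2797 * 4545 = 12712365
R = (12712365 - 6422080) / (12712365 + 6422080) = 6290285 / 19134445 = 0.3287

0.3287


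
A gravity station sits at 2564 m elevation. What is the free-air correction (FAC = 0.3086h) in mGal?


FAC = 0.3086 * h
= 0.3086 * 2564
= 791.2504 mGal

791.2504


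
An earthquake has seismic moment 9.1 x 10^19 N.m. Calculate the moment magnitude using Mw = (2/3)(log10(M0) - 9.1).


log10(M0) = log10(9.1 x 10^19) = 19.959
Mw = 2/3 * (19.959 - 9.1)
= 2/3 * 10.859
= 7.24

7.24


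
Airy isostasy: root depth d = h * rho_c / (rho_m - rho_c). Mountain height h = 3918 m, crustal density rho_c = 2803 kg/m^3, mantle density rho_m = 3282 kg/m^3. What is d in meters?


rho_m - rho_c = 3282 - 2803 = 479
d = 3918 * 2803 / 479
= 10982154 / 479
= 22927.25 m

22927.25


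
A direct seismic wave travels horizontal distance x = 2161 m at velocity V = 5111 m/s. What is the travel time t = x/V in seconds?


t = x / V
= 2161 / 5111
= 0.4228 s

0.4228


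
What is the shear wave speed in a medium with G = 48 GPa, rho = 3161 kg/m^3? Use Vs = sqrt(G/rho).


Convert G to Pa: G = 48e9 Pa
Compute G/rho = 48e9 / 3161 = 15185068.0165
Vs = sqrt(15185068.0165) = 3896.8 m/s

3896.8


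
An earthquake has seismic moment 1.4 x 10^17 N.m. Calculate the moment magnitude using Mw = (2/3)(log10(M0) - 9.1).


log10(M0) = log10(1.4 x 10^17) = 17.1461
Mw = 2/3 * (17.1461 - 9.1)
= 2/3 * 8.0461
= 5.36

5.36


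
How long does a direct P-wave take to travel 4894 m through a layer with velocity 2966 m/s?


t = x / V
= 4894 / 2966
= 1.65 s

1.65


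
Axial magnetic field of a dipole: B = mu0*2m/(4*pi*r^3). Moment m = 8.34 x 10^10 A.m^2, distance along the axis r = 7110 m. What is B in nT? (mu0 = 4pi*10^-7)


m = 8.34 x 10^10 = 83400000000 A.m^2
2m = 166800000000 A.m^2
r^3 = 7110^3 = 359425431000
B = (4pi*10^-7) * 166800000000 / (4*pi * 359425431000) * 1e9
= 209607.061848 / 4516673174171.78 * 1e9
= 46.4074 nT

46.4074


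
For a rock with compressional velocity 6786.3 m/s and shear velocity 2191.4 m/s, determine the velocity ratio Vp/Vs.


Vp/Vs = 6786.3 / 2191.4
= 3.0968

3.0968


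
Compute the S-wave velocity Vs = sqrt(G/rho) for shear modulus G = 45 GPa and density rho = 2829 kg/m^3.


Convert G to Pa: G = 45e9 Pa
Compute G/rho = 45e9 / 2829 = 15906680.8059
Vs = sqrt(15906680.8059) = 3988.32 m/s

3988.32


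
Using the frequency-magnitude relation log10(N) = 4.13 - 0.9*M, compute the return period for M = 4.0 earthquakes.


log10(N) = 4.13 - 0.9*4.0 = 0.53
N = 10^0.53 = 3.388442
T = 1/N = 1/3.388442 = 0.2951 years

0.2951


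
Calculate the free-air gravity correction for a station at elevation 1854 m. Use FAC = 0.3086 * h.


FAC = 0.3086 * h
= 0.3086 * 1854
= 572.1444 mGal

572.1444


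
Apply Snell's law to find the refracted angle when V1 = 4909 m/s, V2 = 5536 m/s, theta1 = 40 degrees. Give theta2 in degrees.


sin(theta1) = sin(40 deg) = 0.642788
sin(theta2) = V2/V1 * sin(theta1) = 5536/4909 * 0.642788 = 0.724887
theta2 = arcsin(0.724887) = 46.4595 degrees

46.4595


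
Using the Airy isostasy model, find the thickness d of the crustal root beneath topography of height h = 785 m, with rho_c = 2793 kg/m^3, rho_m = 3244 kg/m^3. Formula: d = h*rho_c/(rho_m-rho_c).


rho_m - rho_c = 3244 - 2793 = 451
d = 785 * 2793 / 451
= 2192505 / 451
= 4861.43 m

4861.43


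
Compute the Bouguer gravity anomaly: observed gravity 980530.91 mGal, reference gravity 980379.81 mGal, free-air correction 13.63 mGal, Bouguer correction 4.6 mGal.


BA = g_obs - g_ref + FAC - BC
= 980530.91 - 980379.81 + 13.63 - 4.6
= 160.13 mGal

160.13


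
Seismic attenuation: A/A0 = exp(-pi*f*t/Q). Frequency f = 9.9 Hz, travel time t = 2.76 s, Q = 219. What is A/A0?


pi*f*t/Q = pi*9.9*2.76/219 = 0.391967
A/A0 = exp(-0.391967) = 0.675726

0.675726


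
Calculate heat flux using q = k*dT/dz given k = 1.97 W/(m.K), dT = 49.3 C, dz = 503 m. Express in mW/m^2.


q = k * dT / dz * 1000
= 1.97 * 49.3 / 503 * 1000
= 0.193083 * 1000
= 193.0835 mW/m^2

193.0835


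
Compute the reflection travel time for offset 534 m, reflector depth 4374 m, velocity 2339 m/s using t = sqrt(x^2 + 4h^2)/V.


x^2 + 4h^2 = 534^2 + 4*4374^2 = 285156 + 76527504 = 76812660
sqrt(76812660) = 8764.2832
t = 8764.2832 / 2339 = 3.747 s

3.747


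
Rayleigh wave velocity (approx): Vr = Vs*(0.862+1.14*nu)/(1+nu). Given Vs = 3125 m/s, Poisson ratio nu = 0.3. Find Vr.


Numerator factor = 0.862 + 1.14*0.3 = 1.204
Denominator = 1 + 0.3 = 1.3
Vr = 3125 * 1.204 / 1.3 = 2894.23 m/s

2894.23


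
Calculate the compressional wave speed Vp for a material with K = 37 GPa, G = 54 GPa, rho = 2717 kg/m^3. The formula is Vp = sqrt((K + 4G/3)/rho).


First compute the effective modulus:
K + 4G/3 = 37e9 + 4*54e9/3 = 109000000000.0 Pa
Then divide by density:
109000000000.0 / 2717 = 40117776.9599 Pa/(kg/m^3)
Take the square root:
Vp = sqrt(40117776.9599) = 6333.86 m/s

6333.86


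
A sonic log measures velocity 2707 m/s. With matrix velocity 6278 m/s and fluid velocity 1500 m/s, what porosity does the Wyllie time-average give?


1/V - 1/Vm = 1/2707 - 1/6278 = 0.00021013
1/Vf - 1/Vm = 1/1500 - 1/6278 = 0.00050738
phi = 0.00021013 / 0.00050738 = 0.4141

0.4141


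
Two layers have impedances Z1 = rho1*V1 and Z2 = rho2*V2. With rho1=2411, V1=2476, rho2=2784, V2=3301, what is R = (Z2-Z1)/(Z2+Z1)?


Z1 = 2411 * 2476 = 5969636
Z2 = 2784 * 3301 = 9189984
R = (9189984 - 5969636) / (9189984 + 5969636) = 3220348 / 15159620 = 0.2124

0.2124


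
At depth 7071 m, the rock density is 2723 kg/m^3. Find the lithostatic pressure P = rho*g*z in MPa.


P = rho * g * z / 1e6
= 2723 * 9.81 * 7071 / 1e6
= 188885006.73 / 1e6
= 188.885 MPa

188.885


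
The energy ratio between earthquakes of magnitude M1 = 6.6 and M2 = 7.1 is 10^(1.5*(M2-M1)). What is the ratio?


M2 - M1 = 7.1 - 6.6 = 0.5
1.5 * 0.5 = 0.75
ratio = 10^0.75 = 5.62

5.62


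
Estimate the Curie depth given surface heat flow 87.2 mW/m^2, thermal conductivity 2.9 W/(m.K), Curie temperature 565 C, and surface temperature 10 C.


T_Curie - T_surf = 565 - 10 = 555 C
Convert q to W/m^2: 87.2 mW/m^2 = 0.0872 W/m^2
d = 555 * 2.9 / 0.0872 = 18457.57 m

18457.57


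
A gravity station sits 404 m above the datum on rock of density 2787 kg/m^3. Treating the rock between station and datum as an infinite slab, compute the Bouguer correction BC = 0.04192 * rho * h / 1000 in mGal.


BC = 0.04192 * rho * h / 1000
= 0.04192 * 2787 * 404 / 1000
= 47.1997 mGal

47.1997


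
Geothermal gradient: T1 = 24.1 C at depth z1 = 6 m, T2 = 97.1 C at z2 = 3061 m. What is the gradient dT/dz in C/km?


dT = 97.1 - 24.1 = 73.0 C
dz = 3061 - 6 = 3055 m
gradient = dT/dz * 1000 = 73.0/3055 * 1000 = 23.8953 C/km

23.8953


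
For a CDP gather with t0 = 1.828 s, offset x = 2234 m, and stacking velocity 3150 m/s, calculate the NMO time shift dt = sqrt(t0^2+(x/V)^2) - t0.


x/Vnmo = 2234/3150 = 0.709206
(x/Vnmo)^2 = 0.502974
t0^2 = 3.341584
sqrt(3.341584 + 0.502974) = 1.960754
dt = 1.960754 - 1.828 = 0.132754

0.132754


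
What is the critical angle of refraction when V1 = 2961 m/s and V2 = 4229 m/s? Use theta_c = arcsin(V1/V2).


V1/V2 = 2961/4229 = 0.700166
theta_c = arcsin(0.700166) = 44.4403 degrees

44.4403


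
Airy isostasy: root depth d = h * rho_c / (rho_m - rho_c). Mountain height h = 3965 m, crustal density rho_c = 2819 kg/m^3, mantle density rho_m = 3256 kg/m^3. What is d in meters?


rho_m - rho_c = 3256 - 2819 = 437
d = 3965 * 2819 / 437
= 11177335 / 437
= 25577.43 m

25577.43


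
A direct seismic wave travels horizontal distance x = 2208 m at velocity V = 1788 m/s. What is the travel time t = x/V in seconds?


t = x / V
= 2208 / 1788
= 1.2349 s

1.2349


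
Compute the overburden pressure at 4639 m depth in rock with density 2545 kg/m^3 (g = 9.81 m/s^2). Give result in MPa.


P = rho * g * z / 1e6
= 2545 * 9.81 * 4639 / 1e6
= 115819361.55 / 1e6
= 115.8194 MPa

115.8194


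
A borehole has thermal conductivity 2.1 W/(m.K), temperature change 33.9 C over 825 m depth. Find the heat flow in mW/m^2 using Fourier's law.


q = k * dT / dz * 1000
= 2.1 * 33.9 / 825 * 1000
= 0.086291 * 1000
= 86.2909 mW/m^2

86.2909


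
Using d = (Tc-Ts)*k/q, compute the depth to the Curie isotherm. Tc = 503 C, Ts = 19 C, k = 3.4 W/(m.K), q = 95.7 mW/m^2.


T_Curie - T_surf = 503 - 19 = 484 C
Convert q to W/m^2: 95.7 mW/m^2 = 0.0957 W/m^2
d = 484 * 3.4 / 0.0957 = 17195.4 m

17195.4


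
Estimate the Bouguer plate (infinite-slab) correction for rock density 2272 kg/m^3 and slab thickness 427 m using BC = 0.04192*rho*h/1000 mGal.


BC = 0.04192 * rho * h / 1000
= 0.04192 * 2272 * 427 / 1000
= 40.6684 mGal

40.6684


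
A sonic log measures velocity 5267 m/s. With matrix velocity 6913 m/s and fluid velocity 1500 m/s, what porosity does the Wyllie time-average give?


1/V - 1/Vm = 1/5267 - 1/6913 = 4.521e-05
1/Vf - 1/Vm = 1/1500 - 1/6913 = 0.00052201
phi = 4.521e-05 / 0.00052201 = 0.0866

0.0866


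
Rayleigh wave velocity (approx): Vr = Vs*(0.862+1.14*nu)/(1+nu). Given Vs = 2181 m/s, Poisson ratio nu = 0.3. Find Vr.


Numerator factor = 0.862 + 1.14*0.3 = 1.204
Denominator = 1 + 0.3 = 1.3
Vr = 2181 * 1.204 / 1.3 = 2019.94 m/s

2019.94


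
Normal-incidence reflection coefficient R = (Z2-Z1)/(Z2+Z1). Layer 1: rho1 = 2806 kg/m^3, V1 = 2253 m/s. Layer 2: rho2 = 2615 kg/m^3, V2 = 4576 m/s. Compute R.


Z1 = 2806 * 2253 = 6321918
Z2 = 2615 * 4576 = 11966240
R = (11966240 - 6321918) / (11966240 + 6321918) = 5644322 / 18288158 = 0.3086

0.3086


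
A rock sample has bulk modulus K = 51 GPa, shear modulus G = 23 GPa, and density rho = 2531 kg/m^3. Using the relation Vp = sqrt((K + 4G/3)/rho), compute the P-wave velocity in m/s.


First compute the effective modulus:
K + 4G/3 = 51e9 + 4*23e9/3 = 81666666666.67 Pa
Then divide by density:
81666666666.67 / 2531 = 32266561.3065 Pa/(kg/m^3)
Take the square root:
Vp = sqrt(32266561.3065) = 5680.37 m/s

5680.37


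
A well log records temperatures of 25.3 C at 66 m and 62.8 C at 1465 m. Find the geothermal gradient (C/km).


dT = 62.8 - 25.3 = 37.5 C
dz = 1465 - 66 = 1399 m
gradient = dT/dz * 1000 = 37.5/1399 * 1000 = 26.8049 C/km

26.8049


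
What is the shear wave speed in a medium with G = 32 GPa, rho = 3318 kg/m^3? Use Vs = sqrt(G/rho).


Convert G to Pa: G = 32e9 Pa
Compute G/rho = 32e9 / 3318 = 9644364.0747
Vs = sqrt(9644364.0747) = 3105.54 m/s

3105.54


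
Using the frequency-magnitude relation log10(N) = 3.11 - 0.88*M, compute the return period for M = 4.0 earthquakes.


log10(N) = 3.11 - 0.88*4.0 = -0.41
N = 10^-0.41 = 0.389045
T = 1/N = 1/0.389045 = 2.5704 years

2.5704


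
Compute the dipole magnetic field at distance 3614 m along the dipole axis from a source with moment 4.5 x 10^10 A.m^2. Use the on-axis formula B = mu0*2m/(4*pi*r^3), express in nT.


m = 4.5 x 10^10 = 45000000000 A.m^2
2m = 90000000000 A.m^2
r^3 = 3614^3 = 47202439544
B = (4pi*10^-7) * 90000000000 / (4*pi * 47202439544) * 1e9
= 113097.335529 / 593163349211.79 * 1e9
= 190.6681 nT

190.6681


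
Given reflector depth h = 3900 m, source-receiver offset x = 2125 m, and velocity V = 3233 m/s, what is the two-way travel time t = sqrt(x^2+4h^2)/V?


x^2 + 4h^2 = 2125^2 + 4*3900^2 = 4515625 + 60840000 = 65355625
sqrt(65355625) = 8084.2826
t = 8084.2826 / 3233 = 2.5006 s

2.5006


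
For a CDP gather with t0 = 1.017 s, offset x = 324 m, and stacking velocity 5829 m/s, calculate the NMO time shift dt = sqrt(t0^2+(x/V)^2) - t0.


x/Vnmo = 324/5829 = 0.055584
(x/Vnmo)^2 = 0.00309
t0^2 = 1.034289
sqrt(1.034289 + 0.00309) = 1.018518
dt = 1.018518 - 1.017 = 0.001518

0.001518


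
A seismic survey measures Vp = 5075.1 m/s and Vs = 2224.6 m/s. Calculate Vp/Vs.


Vp/Vs = 5075.1 / 2224.6
= 2.2814

2.2814


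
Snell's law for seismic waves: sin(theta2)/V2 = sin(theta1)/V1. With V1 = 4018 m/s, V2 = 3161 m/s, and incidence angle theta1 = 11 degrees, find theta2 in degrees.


sin(theta1) = sin(11 deg) = 0.190809
sin(theta2) = V2/V1 * sin(theta1) = 3161/4018 * 0.190809 = 0.150111
theta2 = arcsin(0.150111) = 8.6334 degrees

8.6334


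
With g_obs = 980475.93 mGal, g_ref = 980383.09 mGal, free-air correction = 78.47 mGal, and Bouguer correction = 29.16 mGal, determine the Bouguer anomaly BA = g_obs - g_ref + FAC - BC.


BA = g_obs - g_ref + FAC - BC
= 980475.93 - 980383.09 + 78.47 - 29.16
= 142.15 mGal

142.15


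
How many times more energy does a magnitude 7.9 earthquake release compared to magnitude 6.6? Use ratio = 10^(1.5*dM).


M2 - M1 = 7.9 - 6.6 = 1.3
1.5 * 1.3 = 1.95
ratio = 10^1.95 = 89.13

89.13


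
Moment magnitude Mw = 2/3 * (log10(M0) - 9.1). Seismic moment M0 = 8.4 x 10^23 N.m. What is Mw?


log10(M0) = log10(8.4 x 10^23) = 23.9243
Mw = 2/3 * (23.9243 - 9.1)
= 2/3 * 14.8243
= 9.88

9.88


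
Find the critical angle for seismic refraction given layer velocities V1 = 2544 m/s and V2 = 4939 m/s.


V1/V2 = 2544/4939 = 0.515084
theta_c = arcsin(0.515084) = 31.0031 degrees

31.0031


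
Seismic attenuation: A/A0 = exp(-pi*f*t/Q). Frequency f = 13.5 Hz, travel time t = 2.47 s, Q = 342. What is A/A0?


pi*f*t/Q = pi*13.5*2.47/342 = 0.306305
A/A0 = exp(-0.306305) = 0.736162

0.736162


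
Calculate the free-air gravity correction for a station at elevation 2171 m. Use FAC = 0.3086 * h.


FAC = 0.3086 * h
= 0.3086 * 2171
= 669.9706 mGal

669.9706


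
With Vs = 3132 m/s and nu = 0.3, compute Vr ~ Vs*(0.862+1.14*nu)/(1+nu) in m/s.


Numerator factor = 0.862 + 1.14*0.3 = 1.204
Denominator = 1 + 0.3 = 1.3
Vr = 3132 * 1.204 / 1.3 = 2900.71 m/s

2900.71


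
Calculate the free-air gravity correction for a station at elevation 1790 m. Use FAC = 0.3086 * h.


FAC = 0.3086 * h
= 0.3086 * 1790
= 552.394 mGal

552.394


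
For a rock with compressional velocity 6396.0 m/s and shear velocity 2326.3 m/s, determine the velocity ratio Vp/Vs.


Vp/Vs = 6396.0 / 2326.3
= 2.7494

2.7494


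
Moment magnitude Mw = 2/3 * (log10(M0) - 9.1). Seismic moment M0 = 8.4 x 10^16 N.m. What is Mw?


log10(M0) = log10(8.4 x 10^16) = 16.9243
Mw = 2/3 * (16.9243 - 9.1)
= 2/3 * 7.8243
= 5.22

5.22


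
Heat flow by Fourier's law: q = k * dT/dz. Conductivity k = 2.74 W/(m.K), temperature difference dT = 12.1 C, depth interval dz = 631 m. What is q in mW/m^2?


q = k * dT / dz * 1000
= 2.74 * 12.1 / 631 * 1000
= 0.052542 * 1000
= 52.542 mW/m^2

52.542


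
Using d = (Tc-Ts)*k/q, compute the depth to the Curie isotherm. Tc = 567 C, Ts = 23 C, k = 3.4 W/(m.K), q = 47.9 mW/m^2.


T_Curie - T_surf = 567 - 23 = 544 C
Convert q to W/m^2: 47.9 mW/m^2 = 0.0479 W/m^2
d = 544 * 3.4 / 0.0479 = 38613.78 m

38613.78


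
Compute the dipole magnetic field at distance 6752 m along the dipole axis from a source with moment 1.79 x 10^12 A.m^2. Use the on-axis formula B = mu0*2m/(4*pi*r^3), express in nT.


m = 1.79 x 10^12 = 1790000000000 A.m^2
2m = 3580000000000 A.m^2
r^3 = 6752^3 = 307820331008
B = (4pi*10^-7) * 3580000000000 / (4*pi * 307820331008) * 1e9
= 4498760.679941 / 3868184362081.24 * 1e9
= 1163.0161 nT

1163.0161


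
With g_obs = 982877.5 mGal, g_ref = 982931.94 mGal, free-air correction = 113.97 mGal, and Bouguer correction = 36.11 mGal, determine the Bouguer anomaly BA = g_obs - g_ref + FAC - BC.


BA = g_obs - g_ref + FAC - BC
= 982877.5 - 982931.94 + 113.97 - 36.11
= 23.42 mGal

23.42


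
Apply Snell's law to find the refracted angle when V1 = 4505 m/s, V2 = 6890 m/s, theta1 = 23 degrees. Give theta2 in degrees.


sin(theta1) = sin(23 deg) = 0.390731
sin(theta2) = V2/V1 * sin(theta1) = 6890/4505 * 0.390731 = 0.597589
theta2 = arcsin(0.597589) = 36.6974 degrees

36.6974


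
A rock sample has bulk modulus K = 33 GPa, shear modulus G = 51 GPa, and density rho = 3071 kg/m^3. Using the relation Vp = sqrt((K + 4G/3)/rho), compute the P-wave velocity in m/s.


First compute the effective modulus:
K + 4G/3 = 33e9 + 4*51e9/3 = 101000000000.0 Pa
Then divide by density:
101000000000.0 / 3071 = 32888309.9967 Pa/(kg/m^3)
Take the square root:
Vp = sqrt(32888309.9967) = 5734.83 m/s

5734.83


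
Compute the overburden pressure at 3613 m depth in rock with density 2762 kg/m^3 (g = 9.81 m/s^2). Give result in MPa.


P = rho * g * z / 1e6
= 2762 * 9.81 * 3613 / 1e6
= 97895029.86 / 1e6
= 97.895 MPa

97.895


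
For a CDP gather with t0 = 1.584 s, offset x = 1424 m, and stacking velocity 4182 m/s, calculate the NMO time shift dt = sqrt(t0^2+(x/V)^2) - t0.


x/Vnmo = 1424/4182 = 0.340507
(x/Vnmo)^2 = 0.115945
t0^2 = 2.509056
sqrt(2.509056 + 0.115945) = 1.620185
dt = 1.620185 - 1.584 = 0.036185

0.036185


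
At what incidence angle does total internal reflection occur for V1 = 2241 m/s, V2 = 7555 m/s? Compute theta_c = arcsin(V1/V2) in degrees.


V1/V2 = 2241/7555 = 0.296625
theta_c = arcsin(0.296625) = 17.255 degrees

17.255


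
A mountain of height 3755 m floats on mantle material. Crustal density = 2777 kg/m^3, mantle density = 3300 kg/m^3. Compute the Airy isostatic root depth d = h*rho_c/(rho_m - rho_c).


rho_m - rho_c = 3300 - 2777 = 523
d = 3755 * 2777 / 523
= 10427635 / 523
= 19938.12 m

19938.12


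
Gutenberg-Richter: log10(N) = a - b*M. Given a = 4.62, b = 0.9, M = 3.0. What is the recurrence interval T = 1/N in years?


log10(N) = 4.62 - 0.9*3.0 = 1.92
N = 10^1.92 = 83.176377
T = 1/N = 1/83.176377 = 0.012 years

0.012


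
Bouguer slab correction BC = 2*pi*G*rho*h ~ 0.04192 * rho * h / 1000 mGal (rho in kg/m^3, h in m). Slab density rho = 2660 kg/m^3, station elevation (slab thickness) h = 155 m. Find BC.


BC = 0.04192 * rho * h / 1000
= 0.04192 * 2660 * 155 / 1000
= 17.2836 mGal

17.2836


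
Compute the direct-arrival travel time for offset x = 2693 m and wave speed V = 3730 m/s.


t = x / V
= 2693 / 3730
= 0.722 s

0.722


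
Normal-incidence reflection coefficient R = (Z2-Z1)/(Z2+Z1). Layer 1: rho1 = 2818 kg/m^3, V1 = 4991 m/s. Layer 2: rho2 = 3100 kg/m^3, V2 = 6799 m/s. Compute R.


Z1 = 2818 * 4991 = 14064638
Z2 = 3100 * 6799 = 21076900
R = (21076900 - 14064638) / (21076900 + 14064638) = 7012262 / 35141538 = 0.1995

0.1995


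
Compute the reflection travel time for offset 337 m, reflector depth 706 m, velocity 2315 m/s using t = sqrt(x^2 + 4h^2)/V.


x^2 + 4h^2 = 337^2 + 4*706^2 = 113569 + 1993744 = 2107313
sqrt(2107313) = 1451.6587
t = 1451.6587 / 2315 = 0.6271 s

0.6271


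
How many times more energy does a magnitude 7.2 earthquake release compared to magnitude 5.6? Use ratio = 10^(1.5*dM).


M2 - M1 = 7.2 - 5.6 = 1.6
1.5 * 1.6 = 2.4
ratio = 10^2.4 = 251.19

251.19


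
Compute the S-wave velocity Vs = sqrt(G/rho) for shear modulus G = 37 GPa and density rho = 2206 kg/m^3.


Convert G to Pa: G = 37e9 Pa
Compute G/rho = 37e9 / 2206 = 16772438.8033
Vs = sqrt(16772438.8033) = 4095.42 m/s

4095.42


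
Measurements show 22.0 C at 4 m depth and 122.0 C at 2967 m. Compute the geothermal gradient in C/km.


dT = 122.0 - 22.0 = 100.0 C
dz = 2967 - 4 = 2963 m
gradient = dT/dz * 1000 = 100.0/2963 * 1000 = 33.7496 C/km

33.7496


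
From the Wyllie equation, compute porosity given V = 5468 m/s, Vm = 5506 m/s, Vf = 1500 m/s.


1/V - 1/Vm = 1/5468 - 1/5506 = 1.26e-06
1/Vf - 1/Vm = 1/1500 - 1/5506 = 0.00048505
phi = 1.26e-06 / 0.00048505 = 0.0026

0.0026


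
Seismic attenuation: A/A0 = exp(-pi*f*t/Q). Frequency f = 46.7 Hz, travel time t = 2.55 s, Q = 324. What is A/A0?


pi*f*t/Q = pi*46.7*2.55/324 = 1.154681
A/A0 = exp(-1.154681) = 0.315158

0.315158


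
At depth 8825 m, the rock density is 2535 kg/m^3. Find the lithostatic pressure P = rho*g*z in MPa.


P = rho * g * z / 1e6
= 2535 * 9.81 * 8825 / 1e6
= 219463188.75 / 1e6
= 219.4632 MPa

219.4632


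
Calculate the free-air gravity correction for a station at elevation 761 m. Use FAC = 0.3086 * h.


FAC = 0.3086 * h
= 0.3086 * 761
= 234.8446 mGal

234.8446


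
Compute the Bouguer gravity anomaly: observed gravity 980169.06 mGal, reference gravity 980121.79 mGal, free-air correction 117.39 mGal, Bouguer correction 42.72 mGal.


BA = g_obs - g_ref + FAC - BC
= 980169.06 - 980121.79 + 117.39 - 42.72
= 121.94 mGal

121.94


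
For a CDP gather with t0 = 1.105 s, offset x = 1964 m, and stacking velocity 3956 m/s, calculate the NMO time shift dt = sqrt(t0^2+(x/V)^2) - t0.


x/Vnmo = 1964/3956 = 0.496461
(x/Vnmo)^2 = 0.246474
t0^2 = 1.221025
sqrt(1.221025 + 0.246474) = 1.211404
dt = 1.211404 - 1.105 = 0.106404

0.106404


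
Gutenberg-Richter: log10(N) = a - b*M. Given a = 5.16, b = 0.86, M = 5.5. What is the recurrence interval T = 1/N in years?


log10(N) = 5.16 - 0.86*5.5 = 0.43
N = 10^0.43 = 2.691535
T = 1/N = 1/2.691535 = 0.3715 years

0.3715


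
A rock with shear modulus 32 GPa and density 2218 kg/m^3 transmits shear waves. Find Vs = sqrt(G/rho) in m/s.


Convert G to Pa: G = 32e9 Pa
Compute G/rho = 32e9 / 2218 = 14427412.083
Vs = sqrt(14427412.083) = 3798.34 m/s

3798.34


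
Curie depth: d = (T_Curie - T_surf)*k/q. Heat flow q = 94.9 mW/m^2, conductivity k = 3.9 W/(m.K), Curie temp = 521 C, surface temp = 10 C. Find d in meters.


T_Curie - T_surf = 521 - 10 = 511 C
Convert q to W/m^2: 94.9 mW/m^2 = 0.0949 W/m^2
d = 511 * 3.9 / 0.0949 = 21000.0 m

21000.0


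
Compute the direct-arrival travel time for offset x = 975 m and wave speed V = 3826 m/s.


t = x / V
= 975 / 3826
= 0.2548 s

0.2548


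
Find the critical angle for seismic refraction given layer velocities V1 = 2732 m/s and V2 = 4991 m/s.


V1/V2 = 2732/4991 = 0.547385
theta_c = arcsin(0.547385) = 33.1878 degrees

33.1878


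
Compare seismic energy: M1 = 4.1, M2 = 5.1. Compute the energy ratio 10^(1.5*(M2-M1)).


M2 - M1 = 5.1 - 4.1 = 1.0
1.5 * 1.0 = 1.5
ratio = 10^1.5 = 31.62

31.62


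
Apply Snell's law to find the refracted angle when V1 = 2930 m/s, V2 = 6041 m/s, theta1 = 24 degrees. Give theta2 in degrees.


sin(theta1) = sin(24 deg) = 0.406737
sin(theta2) = V2/V1 * sin(theta1) = 6041/2930 * 0.406737 = 0.838599
theta2 = arcsin(0.838599) = 56.9925 degrees

56.9925


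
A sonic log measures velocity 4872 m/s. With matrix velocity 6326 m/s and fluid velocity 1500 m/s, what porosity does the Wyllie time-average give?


1/V - 1/Vm = 1/4872 - 1/6326 = 4.718e-05
1/Vf - 1/Vm = 1/1500 - 1/6326 = 0.00050859
phi = 4.718e-05 / 0.00050859 = 0.0928

0.0928


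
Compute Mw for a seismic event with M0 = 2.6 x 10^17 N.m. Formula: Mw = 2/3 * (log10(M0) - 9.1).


log10(M0) = log10(2.6 x 10^17) = 17.415
Mw = 2/3 * (17.415 - 9.1)
= 2/3 * 8.315
= 5.54

5.54


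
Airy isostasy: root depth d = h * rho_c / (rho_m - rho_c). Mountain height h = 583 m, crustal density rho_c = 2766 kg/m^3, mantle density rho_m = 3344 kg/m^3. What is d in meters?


rho_m - rho_c = 3344 - 2766 = 578
d = 583 * 2766 / 578
= 1612578 / 578
= 2789.93 m

2789.93


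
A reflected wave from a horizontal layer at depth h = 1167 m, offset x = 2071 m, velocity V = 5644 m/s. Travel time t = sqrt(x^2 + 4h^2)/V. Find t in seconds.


x^2 + 4h^2 = 2071^2 + 4*1167^2 = 4289041 + 5447556 = 9736597
sqrt(9736597) = 3120.3521
t = 3120.3521 / 5644 = 0.5529 s

0.5529


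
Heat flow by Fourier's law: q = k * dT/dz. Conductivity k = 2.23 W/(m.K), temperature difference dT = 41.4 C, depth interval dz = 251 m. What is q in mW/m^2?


q = k * dT / dz * 1000
= 2.23 * 41.4 / 251 * 1000
= 0.367817 * 1000
= 367.8167 mW/m^2

367.8167


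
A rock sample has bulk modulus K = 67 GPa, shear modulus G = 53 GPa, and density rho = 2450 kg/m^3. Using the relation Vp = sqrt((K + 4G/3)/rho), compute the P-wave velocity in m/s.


First compute the effective modulus:
K + 4G/3 = 67e9 + 4*53e9/3 = 137666666666.67 Pa
Then divide by density:
137666666666.67 / 2450 = 56190476.1905 Pa/(kg/m^3)
Take the square root:
Vp = sqrt(56190476.1905) = 7496.03 m/s

7496.03


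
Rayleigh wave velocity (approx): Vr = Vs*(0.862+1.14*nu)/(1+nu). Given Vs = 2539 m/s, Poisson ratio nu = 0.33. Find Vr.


Numerator factor = 0.862 + 1.14*0.33 = 1.2382
Denominator = 1 + 0.33 = 1.33
Vr = 2539 * 1.2382 / 1.33 = 2363.75 m/s

2363.75


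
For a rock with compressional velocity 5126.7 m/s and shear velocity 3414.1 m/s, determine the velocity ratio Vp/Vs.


Vp/Vs = 5126.7 / 3414.1
= 1.5016

1.5016


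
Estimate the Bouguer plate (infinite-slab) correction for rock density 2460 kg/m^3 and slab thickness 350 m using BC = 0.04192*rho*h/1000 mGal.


BC = 0.04192 * rho * h / 1000
= 0.04192 * 2460 * 350 / 1000
= 36.0931 mGal

36.0931


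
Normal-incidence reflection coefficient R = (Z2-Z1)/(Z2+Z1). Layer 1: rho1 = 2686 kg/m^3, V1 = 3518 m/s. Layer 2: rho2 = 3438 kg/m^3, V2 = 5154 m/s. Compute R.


Z1 = 2686 * 3518 = 9449348
Z2 = 3438 * 5154 = 17719452
R = (17719452 - 9449348) / (17719452 + 9449348) = 8270104 / 27168800 = 0.3044

0.3044


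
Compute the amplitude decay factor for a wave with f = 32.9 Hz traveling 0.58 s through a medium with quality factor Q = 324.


pi*f*t/Q = pi*32.9*0.58/324 = 0.185024
A/A0 = exp(-0.185024) = 0.831084

0.831084


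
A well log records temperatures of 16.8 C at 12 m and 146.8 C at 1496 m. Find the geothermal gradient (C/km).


dT = 146.8 - 16.8 = 130.0 C
dz = 1496 - 12 = 1484 m
gradient = dT/dz * 1000 = 130.0/1484 * 1000 = 87.6011 C/km

87.6011


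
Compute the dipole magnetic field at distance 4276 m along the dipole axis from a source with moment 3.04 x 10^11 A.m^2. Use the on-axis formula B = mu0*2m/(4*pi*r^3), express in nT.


m = 3.04 x 10^11 = 304000000000 A.m^2
2m = 608000000000 A.m^2
r^3 = 4276^3 = 78183136576
B = (4pi*10^-7) * 608000000000 / (4*pi * 78183136576) * 1e9
= 764035.333353 / 982478270007.08 * 1e9
= 777.6613 nT

777.6613


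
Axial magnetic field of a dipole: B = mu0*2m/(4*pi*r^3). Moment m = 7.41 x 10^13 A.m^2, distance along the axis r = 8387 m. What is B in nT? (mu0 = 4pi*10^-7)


m = 7.41 x 10^13 = 74100000000000 A.m^2
2m = 148200000000000 A.m^2
r^3 = 8387^3 = 589956416603
B = (4pi*10^-7) * 148200000000000 / (4*pi * 589956416603) * 1e9
= 186233612.504803 / 7413610977352.58 * 1e9
= 25120.4997 nT

25120.4997


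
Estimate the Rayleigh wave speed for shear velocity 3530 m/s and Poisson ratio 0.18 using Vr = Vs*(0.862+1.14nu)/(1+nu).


Numerator factor = 0.862 + 1.14*0.18 = 1.0672
Denominator = 1 + 0.18 = 1.18
Vr = 3530 * 1.0672 / 1.18 = 3192.56 m/s

3192.56


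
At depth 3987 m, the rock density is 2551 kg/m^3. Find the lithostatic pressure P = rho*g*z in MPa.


P = rho * g * z / 1e6
= 2551 * 9.81 * 3987 / 1e6
= 99775910.97 / 1e6
= 99.7759 MPa

99.7759


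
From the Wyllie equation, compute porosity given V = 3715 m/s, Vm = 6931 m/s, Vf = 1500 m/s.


1/V - 1/Vm = 1/3715 - 1/6931 = 0.0001249
1/Vf - 1/Vm = 1/1500 - 1/6931 = 0.00052239
phi = 0.0001249 / 0.00052239 = 0.2391

0.2391


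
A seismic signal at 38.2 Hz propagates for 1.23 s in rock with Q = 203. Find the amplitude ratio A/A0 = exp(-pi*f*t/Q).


pi*f*t/Q = pi*38.2*1.23/203 = 0.727147
A/A0 = exp(-0.727147) = 0.483286

0.483286


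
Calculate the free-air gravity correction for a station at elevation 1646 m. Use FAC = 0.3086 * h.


FAC = 0.3086 * h
= 0.3086 * 1646
= 507.9556 mGal

507.9556


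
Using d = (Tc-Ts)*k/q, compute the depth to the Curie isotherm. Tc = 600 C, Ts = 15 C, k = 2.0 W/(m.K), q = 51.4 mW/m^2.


T_Curie - T_surf = 600 - 15 = 585 C
Convert q to W/m^2: 51.4 mW/m^2 = 0.0514 W/m^2
d = 585 * 2.0 / 0.0514 = 22762.65 m

22762.65


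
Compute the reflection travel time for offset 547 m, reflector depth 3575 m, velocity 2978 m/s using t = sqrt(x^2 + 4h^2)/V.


x^2 + 4h^2 = 547^2 + 4*3575^2 = 299209 + 51122500 = 51421709
sqrt(51421709) = 7170.8932
t = 7170.8932 / 2978 = 2.408 s

2.408


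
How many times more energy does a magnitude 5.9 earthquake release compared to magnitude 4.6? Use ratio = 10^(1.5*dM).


M2 - M1 = 5.9 - 4.6 = 1.3
1.5 * 1.3 = 1.95
ratio = 10^1.95 = 89.13

89.13


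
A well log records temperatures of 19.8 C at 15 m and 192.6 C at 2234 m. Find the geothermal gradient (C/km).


dT = 192.6 - 19.8 = 172.8 C
dz = 2234 - 15 = 2219 m
gradient = dT/dz * 1000 = 172.8/2219 * 1000 = 77.8729 C/km

77.8729


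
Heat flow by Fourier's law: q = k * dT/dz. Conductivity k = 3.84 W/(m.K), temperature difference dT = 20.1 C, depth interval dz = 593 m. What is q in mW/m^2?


q = k * dT / dz * 1000
= 3.84 * 20.1 / 593 * 1000
= 0.130159 * 1000
= 130.1585 mW/m^2

130.1585


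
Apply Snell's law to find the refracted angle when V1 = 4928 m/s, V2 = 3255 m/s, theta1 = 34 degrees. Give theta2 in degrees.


sin(theta1) = sin(34 deg) = 0.559193
sin(theta2) = V2/V1 * sin(theta1) = 3255/4928 * 0.559193 = 0.369353
theta2 = arcsin(0.369353) = 21.6757 degrees

21.6757


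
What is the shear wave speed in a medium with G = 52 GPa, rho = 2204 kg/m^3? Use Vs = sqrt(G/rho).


Convert G to Pa: G = 52e9 Pa
Compute G/rho = 52e9 / 2204 = 23593466.4247
Vs = sqrt(23593466.4247) = 4857.31 m/s

4857.31


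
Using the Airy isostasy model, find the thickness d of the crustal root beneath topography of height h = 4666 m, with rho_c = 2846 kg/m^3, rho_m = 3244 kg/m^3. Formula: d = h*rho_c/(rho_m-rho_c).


rho_m - rho_c = 3244 - 2846 = 398
d = 4666 * 2846 / 398
= 13279436 / 398
= 33365.42 m

33365.42


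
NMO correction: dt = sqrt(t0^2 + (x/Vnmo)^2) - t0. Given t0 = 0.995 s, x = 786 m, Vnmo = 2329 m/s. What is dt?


x/Vnmo = 786/2329 = 0.337484
(x/Vnmo)^2 = 0.113895
t0^2 = 0.990025
sqrt(0.990025 + 0.113895) = 1.050676
dt = 1.050676 - 0.995 = 0.055676

0.055676


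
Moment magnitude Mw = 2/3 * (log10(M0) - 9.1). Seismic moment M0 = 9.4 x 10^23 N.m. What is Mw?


log10(M0) = log10(9.4 x 10^23) = 23.9731
Mw = 2/3 * (23.9731 - 9.1)
= 2/3 * 14.8731
= 9.92

9.92


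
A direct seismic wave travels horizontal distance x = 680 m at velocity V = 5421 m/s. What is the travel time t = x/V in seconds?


t = x / V
= 680 / 5421
= 0.1254 s

0.1254


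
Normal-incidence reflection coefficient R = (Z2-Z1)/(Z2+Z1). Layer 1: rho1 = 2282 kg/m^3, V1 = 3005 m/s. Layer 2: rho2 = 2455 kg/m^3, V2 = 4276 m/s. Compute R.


Z1 = 2282 * 3005 = 6857410
Z2 = 2455 * 4276 = 10497580
R = (10497580 - 6857410) / (10497580 + 6857410) = 3640170 / 17354990 = 0.2097

0.2097


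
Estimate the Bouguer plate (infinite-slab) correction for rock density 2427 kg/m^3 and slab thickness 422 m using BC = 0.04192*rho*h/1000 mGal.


BC = 0.04192 * rho * h / 1000
= 0.04192 * 2427 * 422 / 1000
= 42.9342 mGal

42.9342


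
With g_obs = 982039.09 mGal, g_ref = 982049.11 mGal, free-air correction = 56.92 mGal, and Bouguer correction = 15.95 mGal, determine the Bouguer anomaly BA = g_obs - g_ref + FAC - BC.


BA = g_obs - g_ref + FAC - BC
= 982039.09 - 982049.11 + 56.92 - 15.95
= 30.95 mGal

30.95


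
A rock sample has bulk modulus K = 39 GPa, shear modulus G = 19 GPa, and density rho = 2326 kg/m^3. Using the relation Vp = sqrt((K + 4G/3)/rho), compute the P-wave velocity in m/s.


First compute the effective modulus:
K + 4G/3 = 39e9 + 4*19e9/3 = 64333333333.33 Pa
Then divide by density:
64333333333.33 / 2326 = 27658354.8295 Pa/(kg/m^3)
Take the square root:
Vp = sqrt(27658354.8295) = 5259.12 m/s

5259.12


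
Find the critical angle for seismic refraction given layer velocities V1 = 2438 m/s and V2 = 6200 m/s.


V1/V2 = 2438/6200 = 0.393226
theta_c = arcsin(0.393226) = 23.1554 degrees

23.1554


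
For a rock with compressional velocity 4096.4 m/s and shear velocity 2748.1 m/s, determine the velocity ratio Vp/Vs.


Vp/Vs = 4096.4 / 2748.1
= 1.4906

1.4906


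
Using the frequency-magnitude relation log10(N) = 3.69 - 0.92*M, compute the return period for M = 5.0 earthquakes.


log10(N) = 3.69 - 0.92*5.0 = -0.91
N = 10^-0.91 = 0.123027
T = 1/N = 1/0.123027 = 8.1283 years

8.1283


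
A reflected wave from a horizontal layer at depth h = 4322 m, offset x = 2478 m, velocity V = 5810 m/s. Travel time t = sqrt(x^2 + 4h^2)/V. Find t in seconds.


x^2 + 4h^2 = 2478^2 + 4*4322^2 = 6140484 + 74718736 = 80859220
sqrt(80859220) = 8992.1755
t = 8992.1755 / 5810 = 1.5477 s

1.5477


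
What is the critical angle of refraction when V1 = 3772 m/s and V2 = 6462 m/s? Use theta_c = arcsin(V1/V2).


V1/V2 = 3772/6462 = 0.58372
theta_c = arcsin(0.58372) = 35.7126 degrees

35.7126


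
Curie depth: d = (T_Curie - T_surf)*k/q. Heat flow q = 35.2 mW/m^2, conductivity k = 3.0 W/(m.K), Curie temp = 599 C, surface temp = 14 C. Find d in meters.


T_Curie - T_surf = 599 - 14 = 585 C
Convert q to W/m^2: 35.2 mW/m^2 = 0.0352 W/m^2
d = 585 * 3.0 / 0.0352 = 49857.95 m

49857.95


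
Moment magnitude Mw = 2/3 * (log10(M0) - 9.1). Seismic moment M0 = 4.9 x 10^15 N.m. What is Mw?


log10(M0) = log10(4.9 x 10^15) = 15.6902
Mw = 2/3 * (15.6902 - 9.1)
= 2/3 * 6.5902
= 4.39

4.39


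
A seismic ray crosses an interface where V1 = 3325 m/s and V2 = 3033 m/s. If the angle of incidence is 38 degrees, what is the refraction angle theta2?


sin(theta1) = sin(38 deg) = 0.615661
sin(theta2) = V2/V1 * sin(theta1) = 3033/3325 * 0.615661 = 0.561594
theta2 = arcsin(0.561594) = 34.1661 degrees

34.1661


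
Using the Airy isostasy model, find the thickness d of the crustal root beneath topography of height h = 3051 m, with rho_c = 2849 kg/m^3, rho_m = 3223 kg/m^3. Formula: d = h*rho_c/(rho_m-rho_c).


rho_m - rho_c = 3223 - 2849 = 374
d = 3051 * 2849 / 374
= 8692299 / 374
= 23241.44 m

23241.44


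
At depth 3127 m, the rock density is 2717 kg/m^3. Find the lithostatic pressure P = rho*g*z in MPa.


P = rho * g * z / 1e6
= 2717 * 9.81 * 3127 / 1e6
= 83346338.79 / 1e6
= 83.3463 MPa

83.3463


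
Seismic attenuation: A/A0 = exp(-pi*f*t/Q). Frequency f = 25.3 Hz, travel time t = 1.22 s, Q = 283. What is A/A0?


pi*f*t/Q = pi*25.3*1.22/283 = 0.342645
A/A0 = exp(-0.342645) = 0.709891

0.709891


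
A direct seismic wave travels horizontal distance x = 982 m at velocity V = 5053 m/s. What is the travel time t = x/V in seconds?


t = x / V
= 982 / 5053
= 0.1943 s

0.1943


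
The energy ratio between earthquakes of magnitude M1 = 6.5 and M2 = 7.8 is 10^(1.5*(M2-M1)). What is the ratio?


M2 - M1 = 7.8 - 6.5 = 1.3
1.5 * 1.3 = 1.95
ratio = 10^1.95 = 89.13

89.13


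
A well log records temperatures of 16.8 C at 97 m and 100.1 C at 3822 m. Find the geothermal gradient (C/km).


dT = 100.1 - 16.8 = 83.3 C
dz = 3822 - 97 = 3725 m
gradient = dT/dz * 1000 = 83.3/3725 * 1000 = 22.3624 C/km

22.3624


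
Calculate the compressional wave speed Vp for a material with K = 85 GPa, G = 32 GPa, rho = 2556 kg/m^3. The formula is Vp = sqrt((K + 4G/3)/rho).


First compute the effective modulus:
K + 4G/3 = 85e9 + 4*32e9/3 = 127666666666.67 Pa
Then divide by density:
127666666666.67 / 2556 = 49947835.1591 Pa/(kg/m^3)
Take the square root:
Vp = sqrt(49947835.1591) = 7067.38 m/s

7067.38


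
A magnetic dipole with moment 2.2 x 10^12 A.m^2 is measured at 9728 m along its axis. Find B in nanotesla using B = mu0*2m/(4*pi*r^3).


m = 2.2 x 10^12 = 2200000000000 A.m^2
2m = 4400000000000 A.m^2
r^3 = 9728^3 = 920599396352
B = (4pi*10^-7) * 4400000000000 / (4*pi * 920599396352) * 1e9
= 5529203.070318 / 11568593201914.57 * 1e9
= 477.9495 nT

477.9495
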